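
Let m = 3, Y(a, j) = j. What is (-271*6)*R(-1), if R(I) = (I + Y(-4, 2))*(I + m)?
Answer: -3252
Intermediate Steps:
R(I) = (2 + I)*(3 + I) (R(I) = (I + 2)*(I + 3) = (2 + I)*(3 + I))
(-271*6)*R(-1) = (-271*6)*(6 + (-1)² + 5*(-1)) = -1626*(6 + 1 - 5) = -1626*2 = -3252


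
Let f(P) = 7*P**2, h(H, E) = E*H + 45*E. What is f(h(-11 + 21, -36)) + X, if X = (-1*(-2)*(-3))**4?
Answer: 27444096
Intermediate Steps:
h(H, E) = 45*E + E*H
X = 1296 (X = (2*(-3))**4 = (-6)**4 = 1296)
f(h(-11 + 21, -36)) + X = 7*(-36*(45 + (-11 + 21)))**2 + 1296 = 7*(-36*(45 + 10))**2 + 1296 = 7*(-36*55)**2 + 1296 = 7*(-1980)**2 + 1296 = 7*3920400 + 1296 = 27442800 + 1296 = 27444096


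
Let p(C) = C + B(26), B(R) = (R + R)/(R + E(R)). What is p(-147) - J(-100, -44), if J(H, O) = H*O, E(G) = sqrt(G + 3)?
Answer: -2940557/647 - 52*sqrt(29)/647 ≈ -4545.3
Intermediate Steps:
E(G) = sqrt(3 + G)
B(R) = 2*R/(R + sqrt(3 + R)) (B(R) = (R + R)/(R + sqrt(3 + R)) = (2*R)/(R + sqrt(3 + R)) = 2*R/(R + sqrt(3 + R)))
p(C) = C + 52/(26 + sqrt(29)) (p(C) = C + 2*26/(26 + sqrt(3 + 26)) = C + 2*26/(26 + sqrt(29)) = C + 52/(26 + sqrt(29)))
p(-147) - J(-100, -44) = (1352/647 - 147 - 52*sqrt(29)/647) - (-100)*(-44) = (-93757/647 - 52*sqrt(29)/647) - 1*4400 = (-93757/647 - 52*sqrt(29)/647) - 4400 = -2940557/647 - 52*sqrt(29)/647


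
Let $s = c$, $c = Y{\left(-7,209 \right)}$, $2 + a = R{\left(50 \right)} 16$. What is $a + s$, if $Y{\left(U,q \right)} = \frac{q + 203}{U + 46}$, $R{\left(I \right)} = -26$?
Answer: $- \frac{15890}{39} \approx -407.44$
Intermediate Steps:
$Y{\left(U,q \right)} = \frac{203 + q}{46 + U}$
$a = -418$ ($a = -2 - 416 = -418$)
$c = \frac{412}{39}$ ($c = \frac{203 + 209}{46 - 7} = \frac{1}{39} \cdot 412 = \frac{412}{39} \approx 10.564$)
$s = \frac{412}{39} \approx 10.564$
$a + s = -418 + \frac{412}{39} = - \frac{15890}{39}$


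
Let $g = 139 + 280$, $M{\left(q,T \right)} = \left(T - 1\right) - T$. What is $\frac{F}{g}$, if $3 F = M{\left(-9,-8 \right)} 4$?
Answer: $- \frac{4}{1257} \approx -0.0031822$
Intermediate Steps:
$M{\left(q,T \right)} = -1$ ($M{\left(q,T \right)} = \left(-1 + T\right) - T = -1$)
$g = 419$
$F = - \frac{4}{3}$ ($F = \frac{\left(-1\right) 4}{3} = \frac{1}{3} \left(-4\right) = - \frac{4}{3} \approx -1.3333$)
$\frac{F}{g} = - \frac{4}{3 \cdot 419} = \left(- \frac{4}{3}\right) \frac{1}{419} = - \frac{4}{1257}$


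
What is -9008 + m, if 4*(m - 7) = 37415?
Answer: 1411/4 ≈ 352.75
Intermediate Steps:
m = 37443/4 (m = 7 + (¼)*37415 = 7 + 37415/4 = 37443/4 ≈ 9360.8)
-9008 + m = -9008 + 37443/4 = 1411/4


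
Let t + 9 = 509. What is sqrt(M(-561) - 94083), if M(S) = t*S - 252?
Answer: I*sqrt(374835) ≈ 612.24*I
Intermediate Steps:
t = 500 (t = -9 + 509 = 500)
M(S) = -252 + 500*S (M(S) = 500*S - 252 = -252 + 500*S)
sqrt(M(-561) - 94083) = sqrt((-252 + 500*(-561)) - 94083) = sqrt((-252 - 280500) - 94083) = sqrt(-280752 - 94083) = sqrt(-374835) = I*sqrt(374835)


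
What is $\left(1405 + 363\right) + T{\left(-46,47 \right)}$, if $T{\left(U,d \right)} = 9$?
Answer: $1777$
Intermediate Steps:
$\left(1405 + 363\right) + T{\left(-46,47 \right)} = \left(1405 + 363\right) + 9 = 1768 + 9 = 1777$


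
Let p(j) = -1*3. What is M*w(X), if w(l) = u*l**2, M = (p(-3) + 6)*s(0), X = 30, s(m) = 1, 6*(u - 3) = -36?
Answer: -8100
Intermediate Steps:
u = -3 (u = 3 + (1/6)*(-36) = 3 - 6 = -3)
p(j) = -3
M = 3 (M = (-3 + 6)*1 = 3*1 = 3)
w(l) = -3*l**2
M*w(X) = 3*(-3*30**2) = 3*(-3*900) = 3*(-2700) = -8100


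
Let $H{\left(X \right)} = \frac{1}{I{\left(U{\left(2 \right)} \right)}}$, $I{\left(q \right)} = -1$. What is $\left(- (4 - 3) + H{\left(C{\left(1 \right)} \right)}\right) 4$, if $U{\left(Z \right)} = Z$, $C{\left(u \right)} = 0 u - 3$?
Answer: $-8$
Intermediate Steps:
$C{\left(u \right)} = -3$ ($C{\left(u \right)} = 0 - 3 = -3$)
$H{\left(X \right)} = -1$ ($H{\left(X \right)} = \frac{1}{-1} = -1$)
$\left(- (4 - 3) + H{\left(C{\left(1 \right)} \right)}\right) 4 = \left(- (4 - 3) - 1\right) 4 = \left(\left(-1\right) 1 - 1\right) 4 = \left(-1 - 1\right) 4 = \left(-2\right) 4 = -8$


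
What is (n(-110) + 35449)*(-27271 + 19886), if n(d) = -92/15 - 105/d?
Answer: -17275672897/66 ≈ -2.6175e+8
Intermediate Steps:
n(d) = -92/15 - 105/d (n(d) = -92*1/15 - 105/d = -92/15 - 105/d)
(n(-110) + 35449)*(-27271 + 19886) = ((-92/15 - 105/(-110)) + 35449)*(-27271 + 19886) = ((-92/15 - 105*(-1/110)) + 35449)*(-7385) = ((-92/15 + 21/22) + 35449)*(-7385) = (-1709/330 + 35449)*(-7385) = (11696461/330)*(-7385) = -17275672897/66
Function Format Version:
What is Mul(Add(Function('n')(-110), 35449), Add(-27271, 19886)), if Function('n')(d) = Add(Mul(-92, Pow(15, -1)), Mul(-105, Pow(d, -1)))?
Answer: Rational(-17275672897, 66) ≈ -2.6175e+8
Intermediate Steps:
Function('n')(d) = Add(Rational(-92, 15), Mul(-105, Pow(d, -1))) (Function('n')(d) = Add(Mul(-92, Rational(1, 15)), Mul(-105, Pow(d, -1))) = Add(Rational(-92, 15), Mul(-105, Pow(d, -1))))
Mul(Add(Function('n')(-110), 35449), Add(-27271, 19886)) = Mul(Add(Add(Rational(-92, 15), Mul(-105, Pow(-110, -1))), 35449), Add(-27271, 19886)) = Mul(Add(Add(Rational(-92, 15), Mul(-105, Rational(-1, 110))), 35449), -7385) = Mul(Add(Add(Rational(-92, 15), Rational(21, 22)), 35449), -7385) = Mul(Add(Rational(-1709, 330), 35449), -7385) = Mul(Rational(11696461, 330), -7385) = Rational(-17275672897, 66)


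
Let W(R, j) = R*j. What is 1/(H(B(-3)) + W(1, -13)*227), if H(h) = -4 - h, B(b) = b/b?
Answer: -1/2956 ≈ -0.00033830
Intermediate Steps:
B(b) = 1
1/(H(B(-3)) + W(1, -13)*227) = 1/((-4 - 1*1) + (1*(-13))*227) = 1/((-4 - 1) - 13*227) = 1/(-5 - 2951) = 1/(-2956) = -1/2956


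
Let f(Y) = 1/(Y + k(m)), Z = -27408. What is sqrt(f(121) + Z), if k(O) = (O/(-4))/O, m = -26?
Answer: 2*I*sqrt(1598495745)/483 ≈ 165.55*I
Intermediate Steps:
k(O) = -1/4 (k(O) = (O*(-1/4))/O = (-O/4)/O = -1/4)
f(Y) = 1/(-1/4 + Y) (f(Y) = 1/(Y - 1/4) = 1/(-1/4 + Y))
sqrt(f(121) + Z) = sqrt(4/(-1 + 4*121) - 27408) = sqrt(4/(-1 + 484) - 27408) = sqrt(4/483 - 27408) = sqrt(-13238060/483) = 2*I*sqrt(1598495745)/483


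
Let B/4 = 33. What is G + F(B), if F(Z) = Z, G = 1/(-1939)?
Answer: 255947/1939 ≈ 132.00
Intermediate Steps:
G = -1/1939 ≈ -0.00051573
B = 132 (B = 4*33 = 132)
G + F(B) = -1/1939 + 132 = 255947/1939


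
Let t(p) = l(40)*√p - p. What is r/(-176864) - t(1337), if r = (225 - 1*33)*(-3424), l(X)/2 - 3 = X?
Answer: 7410143/5527 - 86*√1337 ≈ -1803.9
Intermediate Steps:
l(X) = 6 + 2*X
t(p) = -p + 86*√p (t(p) = (6 + 2*40)*√p - p = (6 + 80)*√p - p = 86*√p - p = -p + 86*√p)
r = -657408 (r = (225 - 33)*(-3424) = 192*(-3424) = -657408)
r/(-176864) - t(1337) = -657408/(-176864) - (-1*1337 + 86*√1337) = -657408*(-1/176864) - (-1337 + 86*√1337) = 20544/5527 + (1337 - 86*√1337) = 7410143/5527 - 86*√1337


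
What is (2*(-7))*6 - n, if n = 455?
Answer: -539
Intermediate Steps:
(2*(-7))*6 - n = (2*(-7))*6 - 1*455 = -14*6 - 455 = -84 - 455 = -539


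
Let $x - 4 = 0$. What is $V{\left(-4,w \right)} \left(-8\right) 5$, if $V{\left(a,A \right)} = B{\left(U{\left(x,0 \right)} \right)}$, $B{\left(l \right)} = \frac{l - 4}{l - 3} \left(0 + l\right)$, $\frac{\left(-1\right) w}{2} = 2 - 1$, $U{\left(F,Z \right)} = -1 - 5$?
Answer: $\frac{800}{3} \approx 266.67$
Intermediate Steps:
$x = 4$ ($x = 4 + 0 = 4$)
$U{\left(F,Z \right)} = -6$ ($U{\left(F,Z \right)} = -1 - 5 = -6$)
$w = -2$ ($w = - 2 \left(2 - 1\right) = \left(-2\right) 1 = -2$)
$B{\left(l \right)} = \frac{l \left(-4 + l\right)}{-3 + l}$ ($B{\left(l \right)} = \frac{-4 + l}{-3 + l} l = \frac{l \left(-4 + l\right)}{-3 + l}$)
$V{\left(a,A \right)} = - \frac{20}{3}$ ($V{\left(a,A \right)} = - \frac{6 \left(-4 - 6\right)}{-3 - 6} = \left(-6\right) \frac{1}{-9} \left(-10\right) = \left(-6\right) \left(- \frac{1}{9}\right) \left(-10\right) = - \frac{20}{3}$)
$V{\left(-4,w \right)} \left(-8\right) 5 = \left(- \frac{20}{3}\right) \left(-8\right) 5 = \frac{160}{3} \cdot 5 = \frac{800}{3}$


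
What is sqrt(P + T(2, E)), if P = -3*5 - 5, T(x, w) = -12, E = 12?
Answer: 4*I*sqrt(2) ≈ 5.6569*I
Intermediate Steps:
P = -20 (P = -15 - 5 = -20)
sqrt(P + T(2, E)) = sqrt(-20 - 12) = sqrt(-32) = 4*I*sqrt(2)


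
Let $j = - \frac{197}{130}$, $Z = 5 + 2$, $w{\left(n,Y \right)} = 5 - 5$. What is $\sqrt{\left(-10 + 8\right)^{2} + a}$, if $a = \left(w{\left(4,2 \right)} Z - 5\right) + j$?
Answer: $\frac{i \sqrt{42510}}{130} \approx 1.586 i$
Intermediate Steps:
$w{\left(n,Y \right)} = 0$
$Z = 7$
$j = - \frac{197}{130}$ ($j = \left(-197\right) \frac{1}{130} = - \frac{197}{130} \approx -1.5154$)
$a = - \frac{847}{130}$ ($a = \left(0 \cdot 7 - 5\right) - \frac{197}{130} = \left(0 - 5\right) - \frac{197}{130} = -5 - \frac{197}{130} = - \frac{847}{130} \approx -6.5154$)
$\sqrt{\left(-10 + 8\right)^{2} + a} = \sqrt{\left(-10 + 8\right)^{2} - \frac{847}{130}} = \sqrt{\left(-2\right)^{2} - \frac{847}{130}} = \sqrt{4 - \frac{847}{130}} = \sqrt{- \frac{327}{130}} = \frac{i \sqrt{42510}}{130}$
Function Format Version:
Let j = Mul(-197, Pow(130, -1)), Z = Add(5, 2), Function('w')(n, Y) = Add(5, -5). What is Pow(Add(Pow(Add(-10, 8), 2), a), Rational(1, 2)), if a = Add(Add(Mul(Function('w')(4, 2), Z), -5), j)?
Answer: Mul(Rational(1, 130), I, Pow(42510, Rational(1, 2))) ≈ Mul(1.5860, I)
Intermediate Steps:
Function('w')(n, Y) = 0
Z = 7
j = Rational(-197, 130) (j = Mul(-197, Rational(1, 130)) = Rational(-197, 130) ≈ -1.5154)
a = Rational(-847, 130) (a = Add(Add(Mul(0, 7), -5), Rational(-197, 130)) = Add(Add(0, -5), Rational(-197, 130)) = Add(-5, Rational(-197, 130)) = Rational(-847, 130) ≈ -6.5154)
Pow(Add(Pow(Add(-10, 8), 2), a), Rational(1, 2)) = Pow(Add(Pow(Add(-10, 8), 2), Rational(-847, 130)), Rational(1, 2)) = Pow(Add(Pow(-2, 2), Rational(-847, 130)), Rational(1, 2)) = Pow(Add(4, Rational(-847, 130)), Rational(1, 2)) = Pow(Rational(-327, 130), Rational(1, 2)) = Mul(Rational(1, 130), I, Pow(42510, Rational(1, 2)))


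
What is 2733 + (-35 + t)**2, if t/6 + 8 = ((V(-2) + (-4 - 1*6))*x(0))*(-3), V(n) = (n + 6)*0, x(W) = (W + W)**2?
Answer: 9622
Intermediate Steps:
x(W) = 4*W**2 (x(W) = (2*W)**2 = 4*W**2)
V(n) = 0 (V(n) = (6 + n)*0 = 0)
t = -48 (t = -48 + 6*(((0 + (-4 - 1*6))*(4*0**2))*(-3)) = -48 + 6*(((0 + (-4 - 6))*(4*0))*(-3)) = -48 + 6*(((0 - 10)*0)*(-3)) = -48 + 6*(-10*0*(-3)) = -48 + 6*(0*(-3)) = -48 + 6*0 = -48 + 0 = -48)
2733 + (-35 + t)**2 = 2733 + (-35 - 48)**2 = 2733 + (-83)**2 = 2733 + 6889 = 9622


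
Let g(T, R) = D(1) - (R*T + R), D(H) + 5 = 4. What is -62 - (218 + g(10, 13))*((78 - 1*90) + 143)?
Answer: -9756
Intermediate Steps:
D(H) = -1 (D(H) = -5 + 4 = -1)
g(T, R) = -1 - R - R*T (g(T, R) = -1 - (R*T + R) = -1 - (R + R*T) = -1 + (-R - R*T) = -1 - R - R*T)
-62 - (218 + g(10, 13))*((78 - 1*90) + 143) = -62 - (218 + (-1 - 1*13 - 1*13*10))*((78 - 1*90) + 143) = -62 - (218 + (-1 - 13 - 130))*((78 - 90) + 143) = -62 - (218 - 144)*(-12 + 143) = -62 - 74*131 = -62 - 1*9694 = -62 - 9694 = -9756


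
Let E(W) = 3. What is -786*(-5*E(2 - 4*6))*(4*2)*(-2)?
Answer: -188640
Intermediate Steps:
-786*(-5*E(2 - 4*6))*(4*2)*(-2) = -786*(-5*3)*(4*2)*(-2) = -786*(-15*8)*(-2) = -(-94320)*(-2) = -786*240 = -188640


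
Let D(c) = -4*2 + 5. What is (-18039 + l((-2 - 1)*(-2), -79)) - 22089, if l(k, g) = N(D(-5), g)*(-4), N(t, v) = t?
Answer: -40116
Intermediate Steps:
D(c) = -3 (D(c) = -8 + 5 = -3)
l(k, g) = 12 (l(k, g) = -3*(-4) = 12)
(-18039 + l((-2 - 1)*(-2), -79)) - 22089 = (-18039 + 12) - 22089 = -18027 - 22089 = -40116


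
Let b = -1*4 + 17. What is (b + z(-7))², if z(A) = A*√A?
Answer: (13 - 7*I*√7)² ≈ -174.0 - 481.53*I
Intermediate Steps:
b = 13 (b = -4 + 17 = 13)
z(A) = A^(3/2)
(b + z(-7))² = (13 + (-7)^(3/2))² = (13 - 7*I*√7)²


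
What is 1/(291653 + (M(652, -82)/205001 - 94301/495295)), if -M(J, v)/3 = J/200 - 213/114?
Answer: 9645917178025/2813258846005157733 ≈ 3.4287e-6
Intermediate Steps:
M(J, v) = 213/38 - 3*J/200 (M(J, v) = -3*(J/200 - 213/114) = -3*(J*(1/200) - 213*1/114) = -3*(J/200 - 71/38) = -3*(-71/38 + J/200) = 213/38 - 3*J/200)
1/(291653 + (M(652, -82)/205001 - 94301/495295)) = 1/(291653 + ((213/38 - 3/200*652)/205001 - 94301/495295)) = 1/(291653 + ((213/38 - 489/50)*(1/205001) - 94301*1/495295)) = 1/(291653 + (-1983/475*1/205001 - 94301/495295)) = 1/(291653 + (-1983/97375475 - 94301/495295)) = 1/(291653 - 1836717367592/9645917178025) = 1/(2813258846005157733/9645917178025) = 9645917178025/2813258846005157733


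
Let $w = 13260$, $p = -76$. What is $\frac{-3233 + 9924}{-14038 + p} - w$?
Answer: $- \frac{187158331}{14114} \approx -13260.0$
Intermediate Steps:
$\frac{-3233 + 9924}{-14038 + p} - w = \frac{-3233 + 9924}{-14038 - 76} - 13260 = \frac{6691}{-14114} - 13260 = 6691 \left(- \frac{1}{14114}\right) - 13260 = - \frac{6691}{14114} - 13260 = - \frac{187158331}{14114}$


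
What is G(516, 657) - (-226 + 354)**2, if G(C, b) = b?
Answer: -15727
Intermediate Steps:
G(516, 657) - (-226 + 354)**2 = 657 - (-226 + 354)**2 = 657 - 1*128**2 = 657 - 1*16384 = 657 - 16384 = -15727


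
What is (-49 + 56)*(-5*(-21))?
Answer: 735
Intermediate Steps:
(-49 + 56)*(-5*(-21)) = 7*105 = 735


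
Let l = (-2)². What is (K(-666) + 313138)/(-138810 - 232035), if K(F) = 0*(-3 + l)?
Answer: -313138/370845 ≈ -0.84439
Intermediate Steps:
l = 4
K(F) = 0 (K(F) = 0*(-3 + 4) = 0*1 = 0)
(K(-666) + 313138)/(-138810 - 232035) = (0 + 313138)/(-138810 - 232035) = 313138/(-370845) = 313138*(-1/370845) = -313138/370845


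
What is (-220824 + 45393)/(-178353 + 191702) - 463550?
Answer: -6188104381/13349 ≈ -4.6356e+5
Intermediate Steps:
(-220824 + 45393)/(-178353 + 191702) - 463550 = -175431/13349 - 463550 = -6188104381/13349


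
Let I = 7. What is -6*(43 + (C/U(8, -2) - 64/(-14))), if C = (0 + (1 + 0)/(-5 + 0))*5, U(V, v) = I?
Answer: -1992/7 ≈ -284.57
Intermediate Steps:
U(V, v) = 7
C = -1 (C = (0 + 1/(-5))*5 = (0 + 1*(-⅕))*5 = (0 - ⅕)*5 = -⅕*5 = -1)
-6*(43 + (C/U(8, -2) - 64/(-14))) = -6*(43 + (-1/7 - 64/(-14))) = -6*(43 + (-1*⅐ - 64*(-1/14))) = -6*(43 + (-⅐ + 32/7)) = -6*(43 + 31/7) = -6*332/7 = -1992/7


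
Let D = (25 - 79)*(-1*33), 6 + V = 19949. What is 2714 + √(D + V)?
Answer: 2714 + 5*√869 ≈ 2861.4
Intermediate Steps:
V = 19943 (V = -6 + 19949 = 19943)
D = 1782 (D = -54*(-33) = 1782)
2714 + √(D + V) = 2714 + √(1782 + 19943) = 2714 + √21725 = 2714 + 5*√869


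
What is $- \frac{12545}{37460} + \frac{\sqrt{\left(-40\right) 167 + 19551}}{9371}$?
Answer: $- \frac{2509}{7492} + \frac{\sqrt{12871}}{9371} \approx -0.32278$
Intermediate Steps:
$- \frac{12545}{37460} + \frac{\sqrt{\left(-40\right) 167 + 19551}}{9371} = \left(-12545\right) \frac{1}{37460} + \sqrt{-6680 + 19551} \cdot \frac{1}{9371} = - \frac{2509}{7492} + \sqrt{12871} \cdot \frac{1}{9371} = - \frac{2509}{7492} + \frac{\sqrt{12871}}{9371}$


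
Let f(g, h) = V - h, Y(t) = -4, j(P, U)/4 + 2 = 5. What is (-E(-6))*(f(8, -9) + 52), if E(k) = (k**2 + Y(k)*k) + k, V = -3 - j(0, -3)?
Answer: -2484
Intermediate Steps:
j(P, U) = 12 (j(P, U) = -8 + 4*5 = -8 + 20 = 12)
V = -15 (V = -3 - 1*12 = -3 - 12 = -15)
E(k) = k**2 - 3*k (E(k) = (k**2 - 4*k) + k = k**2 - 3*k)
f(g, h) = -15 - h
(-E(-6))*(f(8, -9) + 52) = (-(-6)*(-3 - 6))*((-15 - 1*(-9)) + 52) = (-(-6)*(-9))*((-15 + 9) + 52) = (-1*54)*(-6 + 52) = -54*46 = -2484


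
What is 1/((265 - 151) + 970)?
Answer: 1/1084 ≈ 0.00092251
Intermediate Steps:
1/((265 - 151) + 970) = 1/(114 + 970) = 1/1084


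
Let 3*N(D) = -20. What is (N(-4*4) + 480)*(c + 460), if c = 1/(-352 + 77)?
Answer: 35925716/165 ≈ 2.1773e+5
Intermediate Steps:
N(D) = -20/3 (N(D) = (⅓)*(-20) = -20/3)
c = -1/275 (c = 1/(-275) = -1/275 ≈ -0.0036364)
(N(-4*4) + 480)*(c + 460) = (-20/3 + 480)*(-1/275 + 460) = (1420/3)*(126499/275) = 35925716/165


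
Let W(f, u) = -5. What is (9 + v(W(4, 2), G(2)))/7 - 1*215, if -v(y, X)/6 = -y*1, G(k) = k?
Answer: -218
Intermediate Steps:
v(y, X) = 6*y (v(y, X) = -6*(-y) = -(-6)*y = 6*y)
(9 + v(W(4, 2), G(2)))/7 - 1*215 = (9 + 6*(-5))/7 - 1*215 = (9 - 30)*(1/7) - 215 = -21*1/7 - 215 = -3 - 215 = -218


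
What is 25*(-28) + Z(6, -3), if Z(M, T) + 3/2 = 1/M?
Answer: -2104/3 ≈ -701.33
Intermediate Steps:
Z(M, T) = -3/2 + 1/M
25*(-28) + Z(6, -3) = 25*(-28) + (-3/2 + 1/6) = -700 + (-3/2 + 1/6) = -700 - 4/3 = -2104/3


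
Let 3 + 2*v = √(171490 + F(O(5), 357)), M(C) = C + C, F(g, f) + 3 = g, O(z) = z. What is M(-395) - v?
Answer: -1577/2 - √42873 ≈ -995.56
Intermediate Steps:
F(g, f) = -3 + g
M(C) = 2*C
v = -3/2 + √42873 (v = -3/2 + √(171490 + (-3 + 5))/2 = -3/2 + √(171490 + 2)/2 = -3/2 + √171492/2 = -3/2 + (2*√42873)/2 = -3/2 + √42873 ≈ 205.56)
M(-395) - v = 2*(-395) - (-3/2 + √42873) = -790 + (3/2 - √42873) = -1577/2 - √42873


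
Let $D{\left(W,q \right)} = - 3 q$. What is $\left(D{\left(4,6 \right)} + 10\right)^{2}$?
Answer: $64$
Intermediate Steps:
$\left(D{\left(4,6 \right)} + 10\right)^{2} = \left(\left(-3\right) 6 + 10\right)^{2} = \left(-18 + 10\right)^{2} = \left(-8\right)^{2} = 64$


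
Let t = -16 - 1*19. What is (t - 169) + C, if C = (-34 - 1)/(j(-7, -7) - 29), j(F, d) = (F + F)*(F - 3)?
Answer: -22679/111 ≈ -204.32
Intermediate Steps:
t = -35 (t = -16 - 19 = -35)
j(F, d) = 2*F*(-3 + F) (j(F, d) = (2*F)*(-3 + F) = 2*F*(-3 + F))
C = -35/111 (C = (-34 - 1)/(2*(-7)*(-3 - 7) - 29) = -35/(2*(-7)*(-10) - 29) = -35/(140 - 29) = -35/111 ≈ -0.31532)
(t - 169) + C = (-35 - 169) - 35/111 = -204 - 35/111 = -22679/111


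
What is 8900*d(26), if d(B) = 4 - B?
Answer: -195800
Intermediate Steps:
8900*d(26) = 8900*(4 - 1*26) = 8900*(4 - 26) = 8900*(-22) = -195800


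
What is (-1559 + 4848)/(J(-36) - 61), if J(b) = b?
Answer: -3289/97 ≈ -33.907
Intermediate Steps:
(-1559 + 4848)/(J(-36) - 61) = (-1559 + 4848)/(-36 - 61) = 3289/(-97) = 3289*(-1/97) = -3289/97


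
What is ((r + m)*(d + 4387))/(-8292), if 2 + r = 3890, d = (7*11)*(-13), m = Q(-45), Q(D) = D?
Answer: -2168733/1382 ≈ -1569.3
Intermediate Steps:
m = -45
d = -1001 (d = 77*(-13) = -1001)
r = 3888 (r = -2 + 3890 = 3888)
((r + m)*(d + 4387))/(-8292) = ((3888 - 45)*(-1001 + 4387))/(-8292) = (3843*3386)*(-1/8292) = 13012398*(-1/8292) = -2168733/1382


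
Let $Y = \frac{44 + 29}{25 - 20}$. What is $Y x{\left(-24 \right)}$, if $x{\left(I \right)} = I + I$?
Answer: $- \frac{3504}{5} \approx -700.8$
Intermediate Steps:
$x{\left(I \right)} = 2 I$
$Y = \frac{73}{5} \approx 14.6$
$Y x{\left(-24 \right)} = \frac{73 \cdot 2 \left(-24\right)}{5} = \frac{73}{5} \left(-48\right) = - \frac{3504}{5}$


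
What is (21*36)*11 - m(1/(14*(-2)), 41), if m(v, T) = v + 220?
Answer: 226689/28 ≈ 8096.0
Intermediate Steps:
m(v, T) = 220 + v
(21*36)*11 - m(1/(14*(-2)), 41) = (21*36)*11 - (220 + 1/(14*(-2))) = 756*11 - (220 + 1/(-28)) = 8316 - (220 - 1/28) = 8316 - 1*6159/28 = 8316 - 6159/28 = 226689/28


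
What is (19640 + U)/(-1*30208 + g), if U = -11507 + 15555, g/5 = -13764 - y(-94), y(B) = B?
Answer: -11844/49279 ≈ -0.24035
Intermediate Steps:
g = -68350 (g = 5*(-13764 - 1*(-94)) = 5*(-13764 + 94) = 5*(-13670) = -68350)
U = 4048
(19640 + U)/(-1*30208 + g) = (19640 + 4048)/(-1*30208 - 68350) = 23688/(-30208 - 68350) = 23688/(-98558) = 23688*(-1/98558) = -11844/49279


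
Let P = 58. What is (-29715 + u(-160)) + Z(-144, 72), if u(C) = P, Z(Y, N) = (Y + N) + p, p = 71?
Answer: -29658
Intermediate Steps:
Z(Y, N) = 71 + N + Y (Z(Y, N) = (Y + N) + 71 = (N + Y) + 71 = 71 + N + Y)
u(C) = 58
(-29715 + u(-160)) + Z(-144, 72) = (-29715 + 58) + (71 + 72 - 144) = -29657 - 1 = -29658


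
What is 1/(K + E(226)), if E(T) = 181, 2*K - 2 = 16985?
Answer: 2/17349 ≈ 0.00011528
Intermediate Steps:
K = 16987/2 (K = 1 + (½)*16985 = 1 + 16985/2 = 16987/2 ≈ 8493.5)
1/(K + E(226)) = 1/(16987/2 + 181) = 1/(17349/2) = 2/17349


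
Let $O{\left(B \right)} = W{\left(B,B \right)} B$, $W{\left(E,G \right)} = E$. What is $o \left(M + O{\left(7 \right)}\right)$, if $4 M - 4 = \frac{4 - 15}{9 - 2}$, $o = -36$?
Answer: $- \frac{12501}{7} \approx -1785.9$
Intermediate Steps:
$O{\left(B \right)} = B^{2}$ ($O{\left(B \right)} = B B = B^{2}$)
$M = \frac{17}{28}$ ($M = 1 + \frac{\left(4 - 15\right) \frac{1}{9 - 2}}{4} = 1 + \frac{\left(-11\right) \frac{1}{7}}{4} = 1 + \frac{1}{4} \left(- \frac{11}{7}\right) = 1 - \frac{11}{28} = \frac{17}{28} \approx 0.60714$)
$o \left(M + O{\left(7 \right)}\right) = - 36 \left(\frac{17}{28} + 7^{2}\right) = - 36 \left(\frac{17}{28} + 49\right) = \left(-36\right) \frac{1389}{28} = - \frac{12501}{7}$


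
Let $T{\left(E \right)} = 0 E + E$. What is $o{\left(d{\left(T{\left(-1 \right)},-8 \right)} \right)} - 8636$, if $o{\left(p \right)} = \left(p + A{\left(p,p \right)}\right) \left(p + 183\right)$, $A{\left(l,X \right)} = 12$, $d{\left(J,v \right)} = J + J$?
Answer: $-6826$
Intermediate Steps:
$T{\left(E \right)} = E$ ($T{\left(E \right)} = 0 + E = E$)
$d{\left(J,v \right)} = 2 J$
$o{\left(p \right)} = \left(12 + p\right) \left(183 + p\right)$ ($o{\left(p \right)} = \left(p + 12\right) \left(p + 183\right) = \left(12 + p\right) \left(183 + p\right)$)
$o{\left(d{\left(T{\left(-1 \right)},-8 \right)} \right)} - 8636 = \left(2196 + \left(2 \left(-1\right)\right)^{2} + 195 \cdot 2 \left(-1\right)\right) - 8636 = \left(2196 + \left(-2\right)^{2} + 195 \left(-2\right)\right) - 8636 = \left(2196 + 4 - 390\right) - 8636 = 1810 - 8636 = -6826$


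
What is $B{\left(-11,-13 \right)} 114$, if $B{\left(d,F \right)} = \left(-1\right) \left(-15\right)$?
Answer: $1710$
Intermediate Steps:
$B{\left(d,F \right)} = 15$
$B{\left(-11,-13 \right)} 114 = 15 \cdot 114 = 1710$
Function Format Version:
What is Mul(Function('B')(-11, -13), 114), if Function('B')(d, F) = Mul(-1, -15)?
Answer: 1710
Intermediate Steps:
Function('B')(d, F) = 15
Mul(Function('B')(-11, -13), 114) = Mul(15, 114) = 1710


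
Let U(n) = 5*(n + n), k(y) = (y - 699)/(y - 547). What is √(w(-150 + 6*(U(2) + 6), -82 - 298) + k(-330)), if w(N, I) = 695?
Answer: 4*√33465443/877 ≈ 26.385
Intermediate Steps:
k(y) = (-699 + y)/(-547 + y)
U(n) = 10*n (U(n) = 5*(2*n) = 10*n)
√(w(-150 + 6*(U(2) + 6), -82 - 298) + k(-330)) = √(695 + (-699 - 330)/(-547 - 330)) = √(695 - 1029/(-877)) = √(695 - 1/877*(-1029)) = √(695 + 1029/877) = √(610544/877) = 4*√33465443/877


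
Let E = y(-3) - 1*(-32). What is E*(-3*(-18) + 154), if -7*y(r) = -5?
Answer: 47632/7 ≈ 6804.6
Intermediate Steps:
y(r) = 5/7 (y(r) = -⅐*(-5) = 5/7)
E = 229/7 (E = 5/7 - 1*(-32) = 5/7 + 32 = 229/7 ≈ 32.714)
E*(-3*(-18) + 154) = 229*(-3*(-18) + 154)/7 = 229*(54 + 154)/7 = (229/7)*208 = 47632/7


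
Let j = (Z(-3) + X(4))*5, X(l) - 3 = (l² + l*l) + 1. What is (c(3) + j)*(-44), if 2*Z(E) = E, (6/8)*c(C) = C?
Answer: -7766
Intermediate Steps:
c(C) = 4*C/3
X(l) = 4 + 2*l² (X(l) = 3 + ((l² + l*l) + 1) = 3 + ((l² + l²) + 1) = 3 + (2*l² + 1) = 3 + (1 + 2*l²) = 4 + 2*l²)
Z(E) = E/2
j = 345/2 (j = ((½)*(-3) + (4 + 2*4²))*5 = (-3/2 + (4 + 2*16))*5 = (-3/2 + (4 + 32))*5 = (-3/2 + 36)*5 = (69/2)*5 = 345/2 ≈ 172.50)
(c(3) + j)*(-44) = ((4/3)*3 + 345/2)*(-44) = (4 + 345/2)*(-44) = (353/2)*(-44) = -7766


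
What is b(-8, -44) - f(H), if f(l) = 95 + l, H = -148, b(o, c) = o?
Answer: 45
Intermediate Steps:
b(-8, -44) - f(H) = -8 - (95 - 148) = -8 - 1*(-53) = -8 + 53 = 45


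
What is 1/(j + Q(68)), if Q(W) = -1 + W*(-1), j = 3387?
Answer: 1/3318 ≈ 0.00030139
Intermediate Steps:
Q(W) = -1 - W
1/(j + Q(68)) = 1/(3387 + (-1 - 1*68)) = 1/(3387 + (-1 - 68)) = 1/(3387 - 69) = 1/3318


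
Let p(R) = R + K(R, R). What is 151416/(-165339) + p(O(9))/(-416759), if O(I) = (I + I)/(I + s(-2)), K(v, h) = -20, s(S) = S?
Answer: -49078632650/53593957123 ≈ -0.91575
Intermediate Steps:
O(I) = 2*I/(-2 + I) (O(I) = (I + I)/(I - 2) = (2*I)/(-2 + I) = 2*I/(-2 + I))
p(R) = -20 + R (p(R) = R - 20 = -20 + R)
151416/(-165339) + p(O(9))/(-416759) = 151416/(-165339) + (-20 + 2*9/(-2 + 9))/(-416759) = 151416*(-1/165339) + (-20 + 2*9/7)*(-1/416759) = -16824/18371 + (-20 + 2*9*(⅐))*(-1/416759) = -16824/18371 + (-20 + 18/7)*(-1/416759) = -16824/18371 - 122/7*(-1/416759) = -16824/18371 + 122/2917313 = -49078632650/53593957123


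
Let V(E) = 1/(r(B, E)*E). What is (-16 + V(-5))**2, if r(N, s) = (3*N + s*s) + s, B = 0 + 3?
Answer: 5387041/21025 ≈ 256.22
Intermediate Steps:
B = 3
r(N, s) = s + s**2 + 3*N (r(N, s) = (3*N + s**2) + s = (s**2 + 3*N) + s = s + s**2 + 3*N)
V(E) = 1/(E*(9 + E + E**2)) (V(E) = 1/((E + E**2 + 3*3)*E) = 1/((E + E**2 + 9)*E) = 1/((9 + E + E**2)*E) = 1/(E*(9 + E + E**2)))
(-16 + V(-5))**2 = (-16 + 1/((-5)*(9 - 5 + (-5)**2)))**2 = (-16 - 1/(5*(9 - 5 + 25)))**2 = (-16 - 1/5/29)**2 = (-16 - 1/5*1/29)**2 = (-16 - 1/145)**2 = (-2321/145)**2 = 5387041/21025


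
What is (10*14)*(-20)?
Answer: -2800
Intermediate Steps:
(10*14)*(-20) = 140*(-20) = -2800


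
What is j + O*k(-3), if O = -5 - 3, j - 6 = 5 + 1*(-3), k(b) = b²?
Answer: -64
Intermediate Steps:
j = 8 (j = 6 + (5 + 1*(-3)) = 6 + (5 - 3) = 6 + 2 = 8)
O = -8
j + O*k(-3) = 8 - 8*(-3)² = 8 - 8*9 = 8 - 72 = -64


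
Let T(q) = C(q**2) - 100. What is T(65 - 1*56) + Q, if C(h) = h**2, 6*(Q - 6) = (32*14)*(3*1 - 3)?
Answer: 6467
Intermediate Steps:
Q = 6 (Q = 6 + ((32*14)*(3*1 - 3))/6 = 6 + (448*(3 - 3))/6 = 6 + (448*0)/6 = 6 + (1/6)*0 = 6 + 0 = 6)
T(q) = -100 + q**4 (T(q) = (q**2)**2 - 100 = q**4 - 100 = -100 + q**4)
T(65 - 1*56) + Q = (-100 + (65 - 1*56)**4) + 6 = (-100 + (65 - 56)**4) + 6 = (-100 + 9**4) + 6 = (-100 + 6561) + 6 = 6461 + 6 = 6467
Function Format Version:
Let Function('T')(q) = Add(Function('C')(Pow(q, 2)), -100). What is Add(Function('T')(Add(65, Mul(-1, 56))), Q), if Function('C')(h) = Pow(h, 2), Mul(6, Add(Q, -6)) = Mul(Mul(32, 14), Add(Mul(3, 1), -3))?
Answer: 6467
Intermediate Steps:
Q = 6 (Q = Add(6, Mul(Rational(1, 6), Mul(Mul(32, 14), Add(Mul(3, 1), -3)))) = Add(6, Mul(Rational(1, 6), Mul(448, Add(3, -3)))) = Add(6, Mul(Rational(1, 6), Mul(448, 0))) = Add(6, Mul(Rational(1, 6), 0)) = Add(6, 0) = 6)
Function('T')(q) = Add(-100, Pow(q, 4)) (Function('T')(q) = Add(Pow(Pow(q, 2), 2), -100) = Add(Pow(q, 4), -100) = Add(-100, Pow(q, 4)))
Add(Function('T')(Add(65, Mul(-1, 56))), Q) = Add(Add(-100, Pow(Add(65, Mul(-1, 56)), 4)), 6) = Add(Add(-100, Pow(Add(65, -56), 4)), 6) = Add(Add(-100, Pow(9, 4)), 6) = Add(Add(-100, 6561), 6) = Add(6461, 6) = 6467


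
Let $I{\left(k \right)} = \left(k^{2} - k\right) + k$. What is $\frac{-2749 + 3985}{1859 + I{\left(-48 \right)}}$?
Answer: $\frac{1236}{4163} \approx 0.2969$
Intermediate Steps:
$I{\left(k \right)} = k^{2}$
$\frac{-2749 + 3985}{1859 + I{\left(-48 \right)}} = \frac{-2749 + 3985}{1859 + \left(-48\right)^{2}} = \frac{1236}{1859 + 2304} = \frac{1236}{4163}$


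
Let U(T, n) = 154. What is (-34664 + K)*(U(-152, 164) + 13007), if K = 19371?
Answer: -201271173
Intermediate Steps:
(-34664 + K)*(U(-152, 164) + 13007) = (-34664 + 19371)*(154 + 13007) = -15293*13161 = -201271173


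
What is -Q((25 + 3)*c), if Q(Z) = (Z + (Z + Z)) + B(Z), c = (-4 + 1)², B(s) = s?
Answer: -1008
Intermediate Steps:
c = 9 (c = (-3)² = 9)
Q(Z) = 4*Z (Q(Z) = (Z + (Z + Z)) + Z = (Z + 2*Z) + Z = 3*Z + Z = 4*Z)
-Q((25 + 3)*c) = -4*(25 + 3)*9 = -4*28*9 = -4*252 = -1*1008 = -1008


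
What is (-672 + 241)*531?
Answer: -228861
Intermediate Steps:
(-672 + 241)*531 = -431*531 = -228861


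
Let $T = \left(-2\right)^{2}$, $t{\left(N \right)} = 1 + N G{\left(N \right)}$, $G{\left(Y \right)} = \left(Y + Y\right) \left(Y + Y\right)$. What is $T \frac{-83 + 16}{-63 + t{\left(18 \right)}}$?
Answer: $- \frac{134}{11633} \approx -0.011519$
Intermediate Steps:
$G{\left(Y \right)} = 4 Y^{2}$ ($G{\left(Y \right)} = 2 Y 2 Y = 4 Y^{2}$)
$t{\left(N \right)} = 1 + 4 N^{3}$ ($t{\left(N \right)} = 1 + N 4 N^{2} = 1 + 4 N^{3}$)
$T = 4$
$T \frac{-83 + 16}{-63 + t{\left(18 \right)}} = 4 \frac{-83 + 16}{-63 + \left(1 + 4 \cdot 18^{3}\right)} = 4 \left(- \frac{67}{-63 + \left(1 + 4 \cdot 5832\right)}\right) = 4 \left(- \frac{67}{-63 + \left(1 + 23328\right)}\right) = 4 \left(- \frac{67}{-63 + 23329}\right) = 4 \left(- \frac{67}{23266}\right) = - \frac{134}{11633}$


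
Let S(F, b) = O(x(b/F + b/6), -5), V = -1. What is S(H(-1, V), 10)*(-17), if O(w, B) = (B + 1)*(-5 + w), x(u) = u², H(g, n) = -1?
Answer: 39440/9 ≈ 4382.2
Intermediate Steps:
O(w, B) = (1 + B)*(-5 + w)
S(F, b) = 20 - 4*(b/6 + b/F)² (S(F, b) = -5 + (b/F + b/6)² - 5*(-5) - 5*(b/F + b/6)² = -5 + (b/F + b*(⅙))² + 25 - 5*(b/F + b*(⅙))² = -5 + (b/F + b/6)² + 25 - 5*(b/F + b/6)² = -5 + (b/6 + b/F)² + 25 - 5*(b/6 + b/F)² = 20 - 4*(b/6 + b/F)²)
S(H(-1, V), 10)*(-17) = (20 - ⅑*10²*(6 - 1)²/(-1)²)*(-17) = (20 - ⅑*1*100*5²)*(-17) = (20 - ⅑*1*100*25)*(-17) = (20 - 2500/9)*(-17) = -2320/9*(-17) = 39440/9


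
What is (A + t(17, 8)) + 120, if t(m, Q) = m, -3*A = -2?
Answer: 413/3 ≈ 137.67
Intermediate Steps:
A = ⅔ (A = -⅓*(-2) = ⅔ ≈ 0.66667)
(A + t(17, 8)) + 120 = (⅔ + 17) + 120 = 53/3 + 120 = 413/3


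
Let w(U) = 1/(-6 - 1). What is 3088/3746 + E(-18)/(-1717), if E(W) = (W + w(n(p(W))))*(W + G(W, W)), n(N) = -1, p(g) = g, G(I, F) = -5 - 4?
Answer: 12134819/22511587 ≈ 0.53905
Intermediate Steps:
G(I, F) = -9
w(U) = -⅐ (w(U) = 1/(-7) = -⅐)
E(W) = (-9 + W)*(-⅐ + W) (E(W) = (W - ⅐)*(W - 9) = (-⅐ + W)*(-9 + W) = (-9 + W)*(-⅐ + W))
3088/3746 + E(-18)/(-1717) = 3088/3746 + (9/7 + (-18)² - 64/7*(-18))/(-1717) = 3088*(1/3746) + (9/7 + 324 + 1152/7)*(-1/1717) = 1544/1873 + (3429/7)*(-1/1717) = 1544/1873 - 3429/12019 = 12134819/22511587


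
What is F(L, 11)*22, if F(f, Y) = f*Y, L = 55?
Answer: 13310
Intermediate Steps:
F(f, Y) = Y*f
F(L, 11)*22 = (11*55)*22 = 605*22 = 13310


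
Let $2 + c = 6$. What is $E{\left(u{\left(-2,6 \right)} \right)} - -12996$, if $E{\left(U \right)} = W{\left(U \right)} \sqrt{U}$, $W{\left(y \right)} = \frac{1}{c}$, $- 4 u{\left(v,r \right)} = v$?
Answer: $12996 + \frac{\sqrt{2}}{8} \approx 12996.0$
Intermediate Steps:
$c = 4$ ($c = -2 + 6 = 4$)
$u{\left(v,r \right)} = - \frac{v}{4}$
$W{\left(y \right)} = \frac{1}{4}$
$E{\left(U \right)} = \frac{\sqrt{U}}{4}$
$E{\left(u{\left(-2,6 \right)} \right)} - -12996 = \frac{\sqrt{\left(- \frac{1}{4}\right) \left(-2\right)}}{4} - -12996 = \frac{1}{4 \sqrt{2}} + 12996 = \frac{\frac{1}{2} \sqrt{2}}{4} + 12996 = \frac{\sqrt{2}}{8} + 12996 = 12996 + \frac{\sqrt{2}}{8}$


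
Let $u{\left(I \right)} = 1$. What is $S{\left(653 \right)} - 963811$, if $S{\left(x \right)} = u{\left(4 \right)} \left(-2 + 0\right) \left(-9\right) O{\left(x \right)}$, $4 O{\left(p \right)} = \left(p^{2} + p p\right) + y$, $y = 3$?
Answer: $\frac{5747767}{2} \approx 2.8739 \cdot 10^{6}$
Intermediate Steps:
$O{\left(p \right)} = \frac{3}{4} + \frac{p^{2}}{2}$ ($O{\left(p \right)} = \frac{\left(p^{2} + p p\right) + 3}{4} = \frac{\left(p^{2} + p^{2}\right) + 3}{4} = \frac{2 p^{2} + 3}{4} = \frac{3 + 2 p^{2}}{4} = \frac{3}{4} + \frac{p^{2}}{2}$)
$S{\left(x \right)} = \frac{27}{2} + 9 x^{2}$ ($S{\left(x \right)} = 1 \left(-2 + 0\right) \left(-9\right) \left(\frac{3}{4} + \frac{x^{2}}{2}\right) = 1 \left(-2\right) \left(-9\right) \left(\frac{3}{4} + \frac{x^{2}}{2}\right) = \left(-2\right) \left(-9\right) \left(\frac{3}{4} + \frac{x^{2}}{2}\right) = 18 \left(\frac{3}{4} + \frac{x^{2}}{2}\right) = \frac{27}{2} + 9 x^{2}$)
$S{\left(653 \right)} - 963811 = \left(\frac{27}{2} + 9 \cdot 653^{2}\right) - 963811 = \left(\frac{27}{2} + 9 \cdot 426409\right) - 963811 = \left(\frac{27}{2} + 3837681\right) - 963811 = \frac{7675389}{2} - 963811 = \frac{5747767}{2}$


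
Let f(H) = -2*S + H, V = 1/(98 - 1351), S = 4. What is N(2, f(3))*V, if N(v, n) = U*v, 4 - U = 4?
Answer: 0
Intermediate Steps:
U = 0 (U = 4 - 1*4 = 4 - 4 = 0)
V = -1/1253 (V = 1/(-1253) = -1/1253 ≈ -0.00079808)
f(H) = -8 + H (f(H) = -2*4 + H = -8 + H)
N(v, n) = 0 (N(v, n) = 0*v = 0)
N(2, f(3))*V = 0*(-1/1253) = 0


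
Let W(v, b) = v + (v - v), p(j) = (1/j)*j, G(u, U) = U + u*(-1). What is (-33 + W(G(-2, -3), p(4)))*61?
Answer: -2074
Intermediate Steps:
G(u, U) = U - u
p(j) = 1 (p(j) = j/j = 1)
W(v, b) = v (W(v, b) = v + 0 = v)
(-33 + W(G(-2, -3), p(4)))*61 = (-33 + (-3 - 1*(-2)))*61 = (-33 + (-3 + 2))*61 = (-33 - 1)*61 = -34*61 = -2074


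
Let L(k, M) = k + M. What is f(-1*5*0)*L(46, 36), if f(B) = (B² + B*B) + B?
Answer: 0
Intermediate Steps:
L(k, M) = M + k
f(B) = B + 2*B² (f(B) = (B² + B²) + B = 2*B² + B = B + 2*B²)
f(-1*5*0)*L(46, 36) = ((-1*5*0)*(1 + 2*(-1*5*0)))*(36 + 46) = ((-5*0)*(1 + 2*(-5*0)))*82 = (0*(1 + 2*0))*82 = (0*(1 + 0))*82 = (0*1)*82 = 0*82 = 0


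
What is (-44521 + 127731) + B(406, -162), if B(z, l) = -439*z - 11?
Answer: -95035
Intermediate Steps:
B(z, l) = -11 - 439*z
(-44521 + 127731) + B(406, -162) = (-44521 + 127731) + (-11 - 439*406) = 83210 + (-11 - 178234) = 83210 - 178245 = -95035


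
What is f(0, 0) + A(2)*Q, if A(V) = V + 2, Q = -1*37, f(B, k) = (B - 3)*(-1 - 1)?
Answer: -142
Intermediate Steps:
f(B, k) = 6 - 2*B (f(B, k) = (-3 + B)*(-2) = 6 - 2*B)
Q = -37
A(V) = 2 + V
f(0, 0) + A(2)*Q = (6 - 2*0) + (2 + 2)*(-37) = (6 + 0) + 4*(-37) = 6 - 148 = -142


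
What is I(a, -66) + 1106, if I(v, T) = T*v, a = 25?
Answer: -544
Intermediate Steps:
I(a, -66) + 1106 = -66*25 + 1106 = -1650 + 1106 = -544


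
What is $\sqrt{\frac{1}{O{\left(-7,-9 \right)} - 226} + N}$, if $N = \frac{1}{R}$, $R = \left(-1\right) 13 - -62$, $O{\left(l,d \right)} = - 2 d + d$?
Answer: $\frac{2 \sqrt{186}}{217} \approx 0.1257$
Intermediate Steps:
$O{\left(l,d \right)} = - d$
$R = 49$ ($R = -13 + 62 = 49$)
$N = \frac{1}{49} \approx 0.020408$
$\sqrt{\frac{1}{O{\left(-7,-9 \right)} - 226} + N} = \sqrt{\frac{1}{\left(-1\right) \left(-9\right) - 226} + \frac{1}{49}} = \sqrt{\frac{1}{9 - 226} + \frac{1}{49}} = \sqrt{\frac{1}{-217} + \frac{1}{49}} = \sqrt{- \frac{1}{217} + \frac{1}{49}} = \sqrt{\frac{24}{1519}} = \frac{2 \sqrt{186}}{217}$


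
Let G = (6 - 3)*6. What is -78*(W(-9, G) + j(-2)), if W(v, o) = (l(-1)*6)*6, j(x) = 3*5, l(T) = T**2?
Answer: -3978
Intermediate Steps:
j(x) = 15
G = 18 (G = 3*6 = 18)
W(v, o) = 36 (W(v, o) = ((-1)**2*6)*6 = (1*6)*6 = 6*6 = 36)
-78*(W(-9, G) + j(-2)) = -78*(36 + 15) = -78*51 = -3978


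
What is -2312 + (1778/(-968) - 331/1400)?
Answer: -392004001/169400 ≈ -2314.1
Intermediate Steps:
-2312 + (1778/(-968) - 331/1400) = -2312 + (1778*(-1/968) - 331*1/1400) = -2312 + (-889/484 - 331/1400) = -2312 - 351201/169400 = -392004001/169400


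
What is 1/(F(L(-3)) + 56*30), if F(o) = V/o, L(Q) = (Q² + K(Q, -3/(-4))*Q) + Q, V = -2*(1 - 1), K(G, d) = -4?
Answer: 1/1680 ≈ 0.00059524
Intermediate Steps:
V = 0 (V = -2*0 = 0)
L(Q) = Q² - 3*Q (L(Q) = (Q² - 4*Q) + Q = Q² - 3*Q)
F(o) = 0 (F(o) = 0/o = 0)
1/(F(L(-3)) + 56*30) = 1/(0 + 56*30) = 1/(0 + 1680) = 1/1680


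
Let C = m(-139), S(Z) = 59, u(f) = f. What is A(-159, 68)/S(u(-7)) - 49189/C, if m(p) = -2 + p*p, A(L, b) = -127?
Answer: -5355664/1139821 ≈ -4.6987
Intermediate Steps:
m(p) = -2 + p²
C = 19319 (C = -2 + (-139)² = -2 + 19321 = 19319)
A(-159, 68)/S(u(-7)) - 49189/C = -127/59 - 49189/19319 = -5355664/1139821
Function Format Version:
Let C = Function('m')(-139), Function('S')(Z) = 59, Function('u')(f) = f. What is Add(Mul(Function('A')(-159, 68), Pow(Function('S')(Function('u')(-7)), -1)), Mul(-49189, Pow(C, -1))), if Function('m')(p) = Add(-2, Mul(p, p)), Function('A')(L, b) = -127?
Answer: Rational(-5355664, 1139821) ≈ -4.6987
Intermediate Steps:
Function('m')(p) = Add(-2, Pow(p, 2))
C = 19319 (C = Add(-2, Pow(-139, 2)) = Add(-2, 19321) = 19319)
Add(Mul(Function('A')(-159, 68), Pow(Function('S')(Function('u')(-7)), -1)), Mul(-49189, Pow(C, -1))) = Add(Mul(-127, Pow(59, -1)), Mul(-49189, Pow(19319, -1))) = Add(Mul(-127, Rational(1, 59)), Mul(-49189, Rational(1, 19319))) = Add(Rational(-127, 59), Rational(-49189, 19319)) = Rational(-5355664, 1139821)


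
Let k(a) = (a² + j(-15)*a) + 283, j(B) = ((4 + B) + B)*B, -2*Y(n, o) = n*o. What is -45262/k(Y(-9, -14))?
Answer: 22631/10159 ≈ 2.2277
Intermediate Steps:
Y(n, o) = -n*o/2
j(B) = B*(4 + 2*B) (j(B) = (4 + 2*B)*B = B*(4 + 2*B))
k(a) = 283 + a² + 390*a (k(a) = (a² + (2*(-15)*(2 - 15))*a) + 283 = (a² + (2*(-15)*(-13))*a) + 283 = (a² + 390*a) + 283 = 283 + a² + 390*a)
-45262/k(Y(-9, -14)) = -45262/(283 + (-½*(-9)*(-14))² + 390*(-½*(-9)*(-14))) = -45262/(283 + (-63)² + 390*(-63)) = -45262/(283 + 3969 - 24570) = -45262/(-20318) = -45262*(-1/20318) = 22631/10159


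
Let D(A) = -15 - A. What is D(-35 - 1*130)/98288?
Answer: 75/49144 ≈ 0.0015261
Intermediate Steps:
D(-35 - 1*130)/98288 = (-15 - (-35 - 1*130))/98288 = (-15 - (-35 - 130))*(1/98288) = (-15 - 1*(-165))*(1/98288) = (-15 + 165)*(1/98288) = 150*(1/98288) = 75/49144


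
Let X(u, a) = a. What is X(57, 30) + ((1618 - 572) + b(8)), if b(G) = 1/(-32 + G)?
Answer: 25823/24 ≈ 1076.0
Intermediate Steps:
X(57, 30) + ((1618 - 572) + b(8)) = 30 + ((1618 - 572) + 1/(-32 + 8)) = 30 + (1046 + 1/(-24)) = 30 + (1046 - 1/24) = 30 + 25103/24 = 25823/24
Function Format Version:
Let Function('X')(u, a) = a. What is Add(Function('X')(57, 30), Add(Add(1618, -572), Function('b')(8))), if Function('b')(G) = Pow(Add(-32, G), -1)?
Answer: Rational(25823, 24) ≈ 1076.0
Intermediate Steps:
Add(Function('X')(57, 30), Add(Add(1618, -572), Function('b')(8))) = Add(30, Add(Add(1618, -572), Pow(Add(-32, 8), -1))) = Add(30, Add(1046, Pow(-24, -1))) = Add(30, Add(1046, Rational(-1, 24))) = Add(30, Rational(25103, 24)) = Rational(25823, 24)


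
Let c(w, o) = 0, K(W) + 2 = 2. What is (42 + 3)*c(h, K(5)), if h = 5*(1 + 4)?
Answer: 0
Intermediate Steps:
K(W) = 0 (K(W) = -2 + 2 = 0)
h = 25 (h = 5*5 = 25)
(42 + 3)*c(h, K(5)) = (42 + 3)*0 = 45*0 = 0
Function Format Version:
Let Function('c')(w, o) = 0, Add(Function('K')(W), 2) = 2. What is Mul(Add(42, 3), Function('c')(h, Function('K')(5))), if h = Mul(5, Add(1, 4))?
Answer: 0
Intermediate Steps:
Function('K')(W) = 0 (Function('K')(W) = Add(-2, 2) = 0)
h = 25 (h = Mul(5, 5) = 25)
Mul(Add(42, 3), Function('c')(h, Function('K')(5))) = Mul(Add(42, 3), 0) = Mul(45, 0) = 0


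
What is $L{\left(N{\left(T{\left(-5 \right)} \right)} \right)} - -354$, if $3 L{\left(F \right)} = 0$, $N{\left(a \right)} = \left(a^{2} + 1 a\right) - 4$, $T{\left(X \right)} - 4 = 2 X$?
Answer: $354$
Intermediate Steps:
$T{\left(X \right)} = 4 + 2 X$
$N{\left(a \right)} = -4 + a + a^{2}$ ($N{\left(a \right)} = \left(a^{2} + a\right) - 4 = \left(a + a^{2}\right) - 4 = -4 + a + a^{2}$)
$L{\left(F \right)} = 0$ ($L{\left(F \right)} = \frac{1}{3} \cdot 0 = 0$)
$L{\left(N{\left(T{\left(-5 \right)} \right)} \right)} - -354 = 0 - -354 = 0 + 354 = 354$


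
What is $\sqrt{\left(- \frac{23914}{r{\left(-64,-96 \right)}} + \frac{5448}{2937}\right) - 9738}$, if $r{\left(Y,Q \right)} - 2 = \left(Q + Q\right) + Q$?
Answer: $\frac{i \sqrt{1563483250615}}{12727} \approx 98.247 i$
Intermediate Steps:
$r{\left(Y,Q \right)} = 2 + 3 Q$ ($r{\left(Y,Q \right)} = 2 + \left(\left(Q + Q\right) + Q\right) = 2 + \left(2 Q + Q\right) = 2 + 3 Q$)
$\sqrt{\left(- \frac{23914}{r{\left(-64,-96 \right)}} + \frac{5448}{2937}\right) - 9738} = \sqrt{\left(- \frac{23914}{2 + 3 \left(-96\right)} + \frac{5448}{2937}\right) - 9738} = \sqrt{\left(- \frac{23914}{2 - 288} + 5448 \cdot \frac{1}{2937}\right) - 9738} = \sqrt{\left(- \frac{23914}{-286} + \frac{1816}{979}\right) - 9738} = \sqrt{\left(\left(-23914\right) \left(- \frac{1}{286}\right) + \frac{1816}{979}\right) - 9738} = \sqrt{\left(\frac{1087}{13} + \frac{1816}{979}\right) - 9738} = \sqrt{\frac{1087781}{12727} - 9738} = \sqrt{- \frac{122847745}{12727}} = \frac{i \sqrt{1563483250615}}{12727}$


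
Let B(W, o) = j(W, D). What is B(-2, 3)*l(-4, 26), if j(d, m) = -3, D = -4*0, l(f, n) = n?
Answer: -78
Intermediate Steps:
D = 0
B(W, o) = -3
B(-2, 3)*l(-4, 26) = -3*26 = -78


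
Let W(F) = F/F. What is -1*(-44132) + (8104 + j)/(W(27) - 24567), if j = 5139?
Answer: 1084133469/24566 ≈ 44131.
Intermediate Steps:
W(F) = 1
-1*(-44132) + (8104 + j)/(W(27) - 24567) = -1*(-44132) + (8104 + 5139)/(1 - 24567) = 44132 + 13243/(-24566) = 44132 + 13243*(-1/24566) = 44132 - 13243/24566 = 1084133469/24566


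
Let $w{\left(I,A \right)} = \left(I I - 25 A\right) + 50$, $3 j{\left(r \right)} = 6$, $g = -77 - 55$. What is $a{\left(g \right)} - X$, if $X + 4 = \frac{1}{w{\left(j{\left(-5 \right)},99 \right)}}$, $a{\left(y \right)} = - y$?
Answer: $\frac{329257}{2421} \approx 136.0$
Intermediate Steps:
$g = -132$
$j{\left(r \right)} = 2$ ($j{\left(r \right)} = \frac{1}{3} \cdot 6 = 2$)
$w{\left(I,A \right)} = 50 + I^{2} - 25 A$ ($w{\left(I,A \right)} = \left(I^{2} - 25 A\right) + 50 = 50 + I^{2} - 25 A$)
$X = - \frac{9685}{2421}$ ($X = -4 + \frac{1}{50 + 2^{2} - 2475} = -4 + \frac{1}{50 + 4 - 2475} = -4 + \frac{1}{-2421} = -4 - \frac{1}{2421} = - \frac{9685}{2421} \approx -4.0004$)
$a{\left(g \right)} - X = \left(-1\right) \left(-132\right) - - \frac{9685}{2421} = 132 + \frac{9685}{2421} = \frac{329257}{2421}$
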